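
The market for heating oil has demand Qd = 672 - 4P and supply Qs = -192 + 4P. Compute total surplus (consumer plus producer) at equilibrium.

Equilibrium: 672 - 4P = -192 + 4P gives P* = 108, Q* = 240.
Demand choke price: P = 168; supply starts at P = 48.
CS = ½(168 − 108)(240) = 7200; PS = ½(108 − 48)(240) = 7200.

Total surplus = 14400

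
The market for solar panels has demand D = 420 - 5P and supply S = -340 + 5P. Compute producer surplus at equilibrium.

Equilibrium: 420 - 5P = -340 + 5P gives P* = 76, Q* = 40.
Supply starts at P = 68 (where S = 0).
PS = ½(76 − 68)(40) = 160.

Producer surplus = 160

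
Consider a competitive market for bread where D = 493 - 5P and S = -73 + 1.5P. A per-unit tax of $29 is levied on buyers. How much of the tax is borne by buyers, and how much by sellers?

Buyers bear 87/13, sellers bear 290/13

Pre-tax equilibrium: P* = 1132/13, Q* = 749/13.
Tax on buyers shifts demand to D = 493 − 5(P + 29) = 348 - 5P.
348 - 5P = -73 + 1.5P gives seller price Ps = 842/13; buyers pay Pb = 842/13 + 29 = 1219/13.
New quantity: Q = 493 − 5(1219/13) = 314/13.
Buyer burden = 1219/13 − 1132/13 = 87/13; seller burden = 1132/13 − 842/13 = 290/13.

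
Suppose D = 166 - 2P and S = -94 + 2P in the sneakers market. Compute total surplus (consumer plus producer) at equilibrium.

Total surplus = 648

Equilibrium: 166 - 2P = -94 + 2P gives P* = 65, Q* = 36.
Demand choke price: P = 83; supply starts at P = 47.
CS = ½(83 − 65)(36) = 324; PS = ½(65 − 47)(36) = 324.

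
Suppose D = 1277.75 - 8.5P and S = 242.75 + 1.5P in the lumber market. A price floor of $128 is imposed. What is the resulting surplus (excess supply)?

Equilibrium price would be P* = 103.5, so the floor at 128 binds.
At P = 128: D = 189.75, S = 434.75.
Surplus = 434.75 − 189.75 = 245.

Surplus = 245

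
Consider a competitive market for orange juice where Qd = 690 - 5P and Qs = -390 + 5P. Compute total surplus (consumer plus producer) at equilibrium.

Equilibrium: 690 - 5P = -390 + 5P gives P* = 108, Q* = 150.
Demand choke price: P = 138; supply starts at P = 78.
CS = ½(138 − 108)(150) = 2250; PS = ½(108 − 78)(150) = 2250.

Total surplus = 4500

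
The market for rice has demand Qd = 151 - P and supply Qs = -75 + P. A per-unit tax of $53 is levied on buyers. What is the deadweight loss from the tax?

Deadweight loss = 702.25

Pre-tax equilibrium: P* = 113, Q* = 38.
Tax on buyers shifts demand to Qd = 151 − 1(P + 53) = 98 - P.
98 - P = -75 + P gives seller price Ps = 86.5; buyers pay Pb = 86.5 + 53 = 139.5.
New quantity: Q = 151 − 1(139.5) = 11.5.
DWL = ½ × 53 × (38 − 11.5) = 702.25.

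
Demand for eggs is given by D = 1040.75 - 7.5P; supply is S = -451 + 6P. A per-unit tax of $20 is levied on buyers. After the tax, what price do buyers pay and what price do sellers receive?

Buyers pay 2149/18, sellers receive 1789/18

Pre-tax equilibrium: P* = 110.5, Q* = 212.
Tax on buyers shifts demand to D = 1040.75 − 7.5(P + 20) = 890.75 - 7.5P.
890.75 - 7.5P = -451 + 6P gives seller price Ps = 1789/18; buyers pay Pb = 1789/18 + 20 = 2149/18.
New quantity: Q = 1040.75 − 7.5(2149/18) = 436/3.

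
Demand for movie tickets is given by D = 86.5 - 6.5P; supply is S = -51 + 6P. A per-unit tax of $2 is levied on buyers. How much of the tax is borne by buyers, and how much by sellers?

Buyers bear $0.96, sellers bear $1.04

Pre-tax equilibrium: P* = 11, Q* = 15.
Tax on buyers shifts demand to D = 86.5 − 6.5(P + 2) = 73.5 - 6.5P.
73.5 - 6.5P = -51 + 6P gives seller price Ps = 9.96; buyers pay Pb = 9.96 + 2 = 11.96.
New quantity: Q = 86.5 − 6.5(11.96) = 8.76.
Buyer burden = 11.96 − 11 = 0.96; seller burden = 11 − 9.96 = 1.04.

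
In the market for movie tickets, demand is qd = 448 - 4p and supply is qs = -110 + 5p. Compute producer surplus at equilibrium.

Producer surplus = 4000

Equilibrium: 448 - 4p = -110 + 5p gives p* = 62, q* = 200.
Supply starts at p = 22 (where qs = 0).
PS = ½(62 − 22)(200) = 4000.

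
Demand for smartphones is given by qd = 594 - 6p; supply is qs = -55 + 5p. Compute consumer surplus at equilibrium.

Equilibrium: 594 - 6p = -55 + 5p gives p* = 59, q* = 240.
Demand choke price (qd = 0): p = 99.
CS = ½(99 − 59)(240) = 4800.

Consumer surplus = 4800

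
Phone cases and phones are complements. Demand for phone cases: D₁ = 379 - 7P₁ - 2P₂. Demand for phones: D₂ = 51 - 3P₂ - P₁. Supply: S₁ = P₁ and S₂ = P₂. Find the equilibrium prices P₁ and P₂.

Market 1: 379 - 7P₁ - 2P₂ = P₁ → 8P₁ + 2P₂ = 379.
Market 2: 4P₂ + P₁ = 51.
Eliminating P₂: 4×(1) − 2×(2) gives 30P₁ = 1414, so P₁ = 707/15.
Back-substitute into (2): P₂ = (51 − 1×707/15) / 4 = 29/30.

P₁ = 707/15, P₂ = 29/30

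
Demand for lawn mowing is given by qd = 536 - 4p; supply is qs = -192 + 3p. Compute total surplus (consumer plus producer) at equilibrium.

Equilibrium: 536 - 4p = -192 + 3p gives p* = 104, q* = 120.
Demand choke price: p = 134; supply starts at p = 64.
CS = ½(134 − 104)(120) = 1800; PS = ½(104 − 64)(120) = 2400.

Total surplus = 4200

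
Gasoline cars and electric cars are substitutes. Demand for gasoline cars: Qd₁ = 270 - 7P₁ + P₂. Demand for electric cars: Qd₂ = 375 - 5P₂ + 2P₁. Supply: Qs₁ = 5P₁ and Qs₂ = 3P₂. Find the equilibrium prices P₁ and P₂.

Market 1: 270 - 7P₁ + P₂ = 5P₁ → 12P₁ - P₂ = 270.
Market 2: 8P₂ - 2P₁ = 375.
Eliminating P₂: 8×(1) + 1×(2) gives 94P₁ = 2535, so P₁ = 2535/94.
Back-substitute into (2): P₂ = (375 + 2×2535/94) / 8 = 2520/47.

P₁ = 2535/94, P₂ = 2520/47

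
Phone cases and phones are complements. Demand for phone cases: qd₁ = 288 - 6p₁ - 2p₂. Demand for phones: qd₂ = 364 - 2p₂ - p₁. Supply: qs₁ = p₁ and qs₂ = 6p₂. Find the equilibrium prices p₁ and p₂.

p₁ = 788/27, p₂ = 1130/27

Market 1: 288 - 6p₁ - 2p₂ = p₁ → 7p₁ + 2p₂ = 288.
Market 2: 8p₂ + p₁ = 364.
Eliminating p₂: 8×(1) − 2×(2) gives 54p₁ = 1576, so p₁ = 788/27.
Back-substitute into (2): p₂ = (364 − 1×788/27) / 8 = 1130/27.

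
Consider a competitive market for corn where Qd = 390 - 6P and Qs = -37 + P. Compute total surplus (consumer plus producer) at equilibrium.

Total surplus = 336

Equilibrium: 390 - 6P = -37 + P gives P* = 61, Q* = 24.
Demand choke price: P = 65; supply starts at P = 37.
CS = ½(65 − 61)(24) = 48; PS = ½(61 − 37)(24) = 288.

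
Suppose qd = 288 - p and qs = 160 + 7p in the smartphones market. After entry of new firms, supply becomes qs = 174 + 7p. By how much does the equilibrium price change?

Δp = -1.75

Original equilibrium: p* = 16, q* = 272.
New equilibrium: 288 - p = 174 + 7p, so 114 = 8p and p' = 14.25; q' = 288 − 1(14.25) = 273.75.
Change in price: 14.25 − 16 = -1.75.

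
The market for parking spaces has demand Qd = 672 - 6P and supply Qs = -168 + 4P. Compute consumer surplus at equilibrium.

Consumer surplus = 2352

Equilibrium: 672 - 6P = -168 + 4P gives P* = 84, Q* = 168.
Demand choke price (Qd = 0): P = 112.
CS = ½(112 − 84)(168) = 2352.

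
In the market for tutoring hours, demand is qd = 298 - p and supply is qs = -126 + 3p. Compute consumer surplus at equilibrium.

Consumer surplus = 18432

Equilibrium: 298 - p = -126 + 3p gives p* = 106, q* = 192.
Demand choke price (qd = 0): p = 298.
CS = ½(298 − 106)(192) = 18432.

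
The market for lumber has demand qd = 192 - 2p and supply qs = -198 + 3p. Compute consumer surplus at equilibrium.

Equilibrium: 192 - 2p = -198 + 3p gives p* = 78, q* = 36.
Demand choke price (qd = 0): p = 96.
CS = ½(96 − 78)(36) = 324.

Consumer surplus = 324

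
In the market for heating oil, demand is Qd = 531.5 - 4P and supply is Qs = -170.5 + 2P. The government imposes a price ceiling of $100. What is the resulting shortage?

Equilibrium price would be P* = 117, so the ceiling at 100 binds.
At P = 100: Qd = 531.5 − 4(100) = 131.5, Qs = -170.5 + 2(100) = 29.5.
Shortage = 131.5 − 29.5 = 102.

Shortage = 102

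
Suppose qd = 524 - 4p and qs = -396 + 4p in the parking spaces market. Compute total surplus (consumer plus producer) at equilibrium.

Equilibrium: 524 - 4p = -396 + 4p gives p* = 115, q* = 64.
Demand choke price: p = 131; supply starts at p = 99.
CS = ½(131 − 115)(64) = 512; PS = ½(115 − 99)(64) = 512.

Total surplus = 1024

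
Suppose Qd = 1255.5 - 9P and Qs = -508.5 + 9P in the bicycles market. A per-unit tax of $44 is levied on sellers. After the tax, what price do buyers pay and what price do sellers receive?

Pre-tax equilibrium: P* = 98, Q* = 373.5.
Tax on sellers shifts supply to Qs = -508.5 + 9(P − 44) = -904.5 + 9P.
1255.5 - 9P = -904.5 + 9P gives buyer price Pb = 120; sellers receive Ps = 120 − 44 = 76.
New quantity: Q = 1255.5 − 9(120) = 175.5.

Buyers pay $120, sellers receive $76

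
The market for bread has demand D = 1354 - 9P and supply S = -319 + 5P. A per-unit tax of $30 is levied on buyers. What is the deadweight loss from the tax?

Deadweight loss = 10125/7

Pre-tax equilibrium: P* = 119.5, Q* = 278.5.
Tax on buyers shifts demand to D = 1354 − 9(P + 30) = 1084 - 9P.
1084 - 9P = -319 + 5P gives seller price Ps = 1403/14; buyers pay Pb = 1403/14 + 30 = 1823/14.
New quantity: Q = 1354 − 9(1823/14) = 2549/14.
DWL = ½ × 30 × (278.5 − 2549/14) = 10125/7.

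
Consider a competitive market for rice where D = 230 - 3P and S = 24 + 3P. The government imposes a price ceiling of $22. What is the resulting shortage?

Shortage = 74

Equilibrium price would be P* = 103/3, so the ceiling at 22 binds.
At P = 22: D = 230 − 3(22) = 164, S = 24 + 3(22) = 90.
Shortage = 164 − 90 = 74.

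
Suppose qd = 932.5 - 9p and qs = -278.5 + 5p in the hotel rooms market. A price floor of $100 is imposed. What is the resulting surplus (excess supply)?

Surplus = 189

Equilibrium price would be p* = 86.5, so the floor at 100 binds.
At p = 100: qd = 32.5, qs = 221.5.
Surplus = 221.5 − 32.5 = 189.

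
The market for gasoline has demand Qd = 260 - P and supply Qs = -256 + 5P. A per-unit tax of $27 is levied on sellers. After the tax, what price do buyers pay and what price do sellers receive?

Buyers pay $108.5, sellers receive $81.5

Pre-tax equilibrium: P* = 86, Q* = 174.
Tax on sellers shifts supply to Qs = -256 + 5(P − 27) = -391 + 5P.
260 - P = -391 + 5P gives buyer price Pb = 108.5; sellers receive Ps = 108.5 − 27 = 81.5.
New quantity: Q = 260 − 1(108.5) = 151.5.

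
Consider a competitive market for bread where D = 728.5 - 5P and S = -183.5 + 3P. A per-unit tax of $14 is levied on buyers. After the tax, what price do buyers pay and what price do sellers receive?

Pre-tax equilibrium: P* = 114, Q* = 158.5.
Tax on buyers shifts demand to D = 728.5 − 5(P + 14) = 658.5 - 5P.
658.5 - 5P = -183.5 + 3P gives seller price Ps = 105.25; buyers pay Pb = 105.25 + 14 = 119.25.
New quantity: Q = 728.5 − 5(119.25) = 132.25.

Buyers pay $119.25, sellers receive $105.25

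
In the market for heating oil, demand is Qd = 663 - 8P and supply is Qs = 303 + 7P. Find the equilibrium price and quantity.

Set Qd = Qs: 663 - 8P = 303 + 7P.
360 = 15P, so P* = 24.
Q* = 663 − 8(24) = 471.

P* = 24, Q* = 471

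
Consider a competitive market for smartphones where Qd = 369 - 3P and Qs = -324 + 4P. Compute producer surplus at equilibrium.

Producer surplus = 648

Equilibrium: 369 - 3P = -324 + 4P gives P* = 99, Q* = 72.
Supply starts at P = 81 (where Qs = 0).
PS = ½(99 − 81)(72) = 648.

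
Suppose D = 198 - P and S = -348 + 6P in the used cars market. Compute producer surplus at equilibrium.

Equilibrium: 198 - P = -348 + 6P gives P* = 78, Q* = 120.
Supply starts at P = 58 (where S = 0).
PS = ½(78 − 58)(120) = 1200.

Producer surplus = 1200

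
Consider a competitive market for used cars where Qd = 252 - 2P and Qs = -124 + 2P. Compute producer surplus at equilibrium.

Producer surplus = 1024

Equilibrium: 252 - 2P = -124 + 2P gives P* = 94, Q* = 64.
Supply starts at P = 62 (where Qs = 0).
PS = ½(94 − 62)(64) = 1024.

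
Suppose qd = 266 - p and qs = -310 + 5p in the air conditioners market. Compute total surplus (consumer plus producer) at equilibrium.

Equilibrium: 266 - p = -310 + 5p gives p* = 96, q* = 170.
Demand choke price: p = 266; supply starts at p = 62.
CS = ½(266 − 96)(170) = 14450; PS = ½(96 − 62)(170) = 2890.

Total surplus = 17340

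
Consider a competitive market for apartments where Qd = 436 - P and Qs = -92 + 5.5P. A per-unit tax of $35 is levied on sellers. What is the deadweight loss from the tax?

Deadweight loss = 13475/26

Pre-tax equilibrium: P* = 1056/13, Q* = 4612/13.
Tax on sellers shifts supply to Qs = -92 + 5.5(P − 35) = -284.5 + 5.5P.
436 - P = -284.5 + 5.5P gives buyer price Pb = 1441/13; sellers receive Ps = 1441/13 − 35 = 986/13.
New quantity: Q = 436 − 1(1441/13) = 4227/13.
DWL = ½ × 35 × (4612/13 − 4227/13) = 13475/26.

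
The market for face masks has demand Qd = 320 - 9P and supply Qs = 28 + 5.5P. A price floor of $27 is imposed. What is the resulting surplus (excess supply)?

Surplus = 99.5

Equilibrium price would be P* = 584/29, so the floor at 27 binds.
At P = 27: Qd = 77, Qs = 176.5.
Surplus = 176.5 − 77 = 99.5.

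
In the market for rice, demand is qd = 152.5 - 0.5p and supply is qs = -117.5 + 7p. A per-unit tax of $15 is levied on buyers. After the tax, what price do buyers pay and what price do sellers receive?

Pre-tax equilibrium: p* = 36, q* = 134.5.
Tax on buyers shifts demand to qd = 152.5 − 0.5(p + 15) = 145 - 0.5p.
145 - 0.5p = -117.5 + 7p gives seller price ps = 35; buyers pay pb = 35 + 15 = 50.
New quantity: q = 152.5 − 0.5(50) = 127.5.

Buyers pay $50, sellers receive $35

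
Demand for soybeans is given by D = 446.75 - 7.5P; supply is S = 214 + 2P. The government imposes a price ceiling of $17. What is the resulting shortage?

Shortage = 71.25

Equilibrium price would be P* = 24.5, so the ceiling at 17 binds.
At P = 17: D = 446.75 − 7.5(17) = 319.25, S = 214 + 2(17) = 248.
Shortage = 319.25 − 248 = 71.25.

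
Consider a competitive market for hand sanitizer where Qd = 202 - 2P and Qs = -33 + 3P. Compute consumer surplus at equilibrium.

Consumer surplus = 2916

Equilibrium: 202 - 2P = -33 + 3P gives P* = 47, Q* = 108.
Demand choke price (Qd = 0): P = 101.
CS = ½(101 − 47)(108) = 2916.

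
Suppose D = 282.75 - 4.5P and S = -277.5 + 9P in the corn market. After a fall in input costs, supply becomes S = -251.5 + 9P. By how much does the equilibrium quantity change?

ΔQ = 26/3

Original equilibrium: P* = 41.5, Q* = 96.
New equilibrium: 282.75 - 4.5P = -251.5 + 9P, so 534.25 = 13.5P and P' = 2137/54; Q' = 282.75 − 4.5(2137/54) = 314/3.
Change in quantity: 314/3 − 96 = 26/3.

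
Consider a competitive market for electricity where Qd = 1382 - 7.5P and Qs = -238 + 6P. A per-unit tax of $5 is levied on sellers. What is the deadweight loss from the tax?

Pre-tax equilibrium: P* = 120, Q* = 482.
Tax on sellers shifts supply to Qs = -238 + 6(P − 5) = -268 + 6P.
1382 - 7.5P = -268 + 6P gives buyer price Pb = 1100/9; sellers receive Ps = 1100/9 − 5 = 1055/9.
New quantity: Q = 1382 − 7.5(1100/9) = 1396/3.
DWL = ½ × 5 × (482 − 1396/3) = 125/3.

Deadweight loss = 125/3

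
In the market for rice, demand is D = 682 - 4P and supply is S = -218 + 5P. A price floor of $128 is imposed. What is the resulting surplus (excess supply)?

Equilibrium price would be P* = 100, so the floor at 128 binds.
At P = 128: D = 170, S = 422.
Surplus = 422 − 170 = 252.

Surplus = 252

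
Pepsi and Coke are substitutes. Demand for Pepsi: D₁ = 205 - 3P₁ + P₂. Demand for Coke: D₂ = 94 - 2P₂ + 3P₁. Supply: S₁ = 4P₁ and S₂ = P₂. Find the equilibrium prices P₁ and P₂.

P₁ = 709/18, P₂ = 1273/18

Market 1: 205 - 3P₁ + P₂ = 4P₁ → 7P₁ - P₂ = 205.
Market 2: 3P₂ - 3P₁ = 94.
Eliminating P₂: 3×(1) + 1×(2) gives 18P₁ = 709, so P₁ = 709/18.
Back-substitute into (2): P₂ = (94 + 3×709/18) / 3 = 1273/18.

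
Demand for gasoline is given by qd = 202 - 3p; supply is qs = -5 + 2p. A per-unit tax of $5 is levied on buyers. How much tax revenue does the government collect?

Tax revenue = 359

Pre-tax equilibrium: p* = 41.4, q* = 77.8.
Tax on buyers shifts demand to qd = 202 − 3(p + 5) = 187 - 3p.
187 - 3p = -5 + 2p gives seller price ps = 38.4; buyers pay pb = 38.4 + 5 = 43.4.
New quantity: q = 202 − 3(43.4) = 71.8.
Revenue = 5 × 71.8 = 359.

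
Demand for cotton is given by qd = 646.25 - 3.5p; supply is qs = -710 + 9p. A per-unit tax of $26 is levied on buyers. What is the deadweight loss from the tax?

Pre-tax equilibrium: p* = 108.5, q* = 266.5.
Tax on buyers shifts demand to qd = 646.25 − 3.5(p + 26) = 555.25 - 3.5p.
555.25 - 3.5p = -710 + 9p gives seller price ps = 101.22; buyers pay pb = 101.22 + 26 = 127.22.
New quantity: q = 646.25 − 3.5(127.22) = 200.98.
DWL = ½ × 26 × (266.5 − 200.98) = 851.76.

Deadweight loss = 851.76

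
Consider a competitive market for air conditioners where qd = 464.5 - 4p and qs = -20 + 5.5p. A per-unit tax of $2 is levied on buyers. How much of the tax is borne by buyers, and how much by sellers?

Pre-tax equilibrium: p* = 51, q* = 260.5.
Tax on buyers shifts demand to qd = 464.5 − 4(p + 2) = 456.5 - 4p.
456.5 - 4p = -20 + 5.5p gives seller price ps = 953/19; buyers pay pb = 953/19 + 2 = 991/19.
New quantity: q = 464.5 − 4(991/19) = 9723/38.
Buyer burden = 991/19 − 51 = 22/19; seller burden = 51 − 953/19 = 16/19.

Buyers bear 22/19, sellers bear 16/19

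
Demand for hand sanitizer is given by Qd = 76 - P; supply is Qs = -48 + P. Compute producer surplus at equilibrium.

Producer surplus = 98

Equilibrium: 76 - P = -48 + P gives P* = 62, Q* = 14.
Supply starts at P = 48 (where Qs = 0).
PS = ½(62 − 48)(14) = 98.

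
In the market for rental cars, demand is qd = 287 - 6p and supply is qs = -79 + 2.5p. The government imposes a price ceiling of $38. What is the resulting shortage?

Equilibrium price would be p* = 732/17, so the ceiling at 38 binds.
At p = 38: qd = 287 − 6(38) = 59, qs = -79 + 2.5(38) = 16.
Shortage = 59 − 16 = 43.

Shortage = 43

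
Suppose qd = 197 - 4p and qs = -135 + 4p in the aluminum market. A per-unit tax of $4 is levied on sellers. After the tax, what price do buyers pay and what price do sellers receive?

Pre-tax equilibrium: p* = 41.5, q* = 31.
Tax on sellers shifts supply to qs = -135 + 4(p − 4) = -151 + 4p.
197 - 4p = -151 + 4p gives buyer price pb = 43.5; sellers receive ps = 43.5 − 4 = 39.5.
New quantity: q = 197 − 4(43.5) = 23.

Buyers pay $43.5, sellers receive $39.5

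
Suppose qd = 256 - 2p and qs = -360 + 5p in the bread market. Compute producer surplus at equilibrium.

Equilibrium: 256 - 2p = -360 + 5p gives p* = 88, q* = 80.
Supply starts at p = 72 (where qs = 0).
PS = ½(88 − 72)(80) = 640.

Producer surplus = 640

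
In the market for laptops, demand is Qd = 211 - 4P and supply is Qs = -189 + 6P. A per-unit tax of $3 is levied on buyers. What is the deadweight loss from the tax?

Deadweight loss = 10.8

Pre-tax equilibrium: P* = 40, Q* = 51.
Tax on buyers shifts demand to Qd = 211 − 4(P + 3) = 199 - 4P.
199 - 4P = -189 + 6P gives seller price Ps = 38.8; buyers pay Pb = 38.8 + 3 = 41.8.
New quantity: Q = 211 − 4(41.8) = 43.8.
DWL = ½ × 3 × (51 − 43.8) = 10.8.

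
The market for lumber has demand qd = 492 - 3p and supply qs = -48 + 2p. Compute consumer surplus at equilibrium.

Equilibrium: 492 - 3p = -48 + 2p gives p* = 108, q* = 168.
Demand choke price (qd = 0): p = 164.
CS = ½(164 − 108)(168) = 4704.

Consumer surplus = 4704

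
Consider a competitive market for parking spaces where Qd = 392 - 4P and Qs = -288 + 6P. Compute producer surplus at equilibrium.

Equilibrium: 392 - 4P = -288 + 6P gives P* = 68, Q* = 120.
Supply starts at P = 48 (where Qs = 0).
PS = ½(68 − 48)(120) = 1200.

Producer surplus = 1200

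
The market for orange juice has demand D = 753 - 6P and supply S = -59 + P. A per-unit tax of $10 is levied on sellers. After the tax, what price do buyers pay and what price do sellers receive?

Pre-tax equilibrium: P* = 116, Q* = 57.
Tax on sellers shifts supply to S = -59 + 1(P − 10) = -69 + P.
753 - 6P = -69 + P gives buyer price Pb = 822/7; sellers receive Ps = 822/7 − 10 = 752/7.
New quantity: Q = 753 − 6(822/7) = 339/7.

Buyers pay 822/7, sellers receive 752/7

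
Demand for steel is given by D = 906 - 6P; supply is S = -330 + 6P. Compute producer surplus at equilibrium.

Producer surplus = 6912

Equilibrium: 906 - 6P = -330 + 6P gives P* = 103, Q* = 288.
Supply starts at P = 55 (where S = 0).
PS = ½(103 − 55)(288) = 6912.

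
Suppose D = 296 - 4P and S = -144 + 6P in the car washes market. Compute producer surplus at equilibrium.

Producer surplus = 1200

Equilibrium: 296 - 4P = -144 + 6P gives P* = 44, Q* = 120.
Supply starts at P = 24 (where S = 0).
PS = ½(44 − 24)(120) = 1200.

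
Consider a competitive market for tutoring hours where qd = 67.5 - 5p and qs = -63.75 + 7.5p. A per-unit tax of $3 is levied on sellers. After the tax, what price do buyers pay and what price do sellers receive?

Pre-tax equilibrium: p* = 10.5, q* = 15.
Tax on sellers shifts supply to qs = -63.75 + 7.5(p − 3) = -86.25 + 7.5p.
67.5 - 5p = -86.25 + 7.5p gives buyer price pb = 12.3; sellers receive ps = 12.3 − 3 = 9.3.
New quantity: q = 67.5 − 5(12.3) = 6.

Buyers pay $12.3, sellers receive $9.3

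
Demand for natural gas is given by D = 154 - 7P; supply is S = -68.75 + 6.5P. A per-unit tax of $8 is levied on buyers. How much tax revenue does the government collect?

Pre-tax equilibrium: P* = 16.5, Q* = 38.5.
Tax on buyers shifts demand to D = 154 − 7(P + 8) = 98 - 7P.
98 - 7P = -68.75 + 6.5P gives seller price Ps = 667/54; buyers pay Pb = 667/54 + 8 = 1099/54.
New quantity: Q = 154 − 7(1099/54) = 623/54.
Revenue = 8 × 623/54 = 2492/27.

Tax revenue = 2492/27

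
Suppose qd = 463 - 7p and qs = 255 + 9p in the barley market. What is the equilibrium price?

Set qd = qs: 463 - 7p = 255 + 9p.
208 = 16p, so p* = 13.
q* = 463 − 7(13) = 372.

p* = 13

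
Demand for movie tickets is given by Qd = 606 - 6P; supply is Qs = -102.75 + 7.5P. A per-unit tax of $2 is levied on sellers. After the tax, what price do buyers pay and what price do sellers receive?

Buyers pay 965/18, sellers receive 929/18

Pre-tax equilibrium: P* = 52.5, Q* = 291.
Tax on sellers shifts supply to Qs = -102.75 + 7.5(P − 2) = -117.75 + 7.5P.
606 - 6P = -117.75 + 7.5P gives buyer price Pb = 965/18; sellers receive Ps = 965/18 − 2 = 929/18.
New quantity: Q = 606 − 6(965/18) = 853/3.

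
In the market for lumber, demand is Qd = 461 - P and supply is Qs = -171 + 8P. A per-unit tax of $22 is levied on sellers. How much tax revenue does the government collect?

Tax revenue = 73502/9

Pre-tax equilibrium: P* = 632/9, Q* = 3517/9.
Tax on sellers shifts supply to Qs = -171 + 8(P − 22) = -347 + 8P.
461 - P = -347 + 8P gives buyer price Pb = 808/9; sellers receive Ps = 808/9 − 22 = 610/9.
New quantity: Q = 461 − 1(808/9) = 3341/9.
Revenue = 22 × 3341/9 = 73502/9.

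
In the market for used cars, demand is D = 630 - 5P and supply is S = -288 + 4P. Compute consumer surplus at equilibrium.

Consumer surplus = 1440

Equilibrium: 630 - 5P = -288 + 4P gives P* = 102, Q* = 120.
Demand choke price (D = 0): P = 126.
CS = ½(126 − 102)(120) = 1440.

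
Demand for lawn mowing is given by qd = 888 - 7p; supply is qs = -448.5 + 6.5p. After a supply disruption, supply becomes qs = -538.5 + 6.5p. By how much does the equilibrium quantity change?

Δq = -140/3

Original equilibrium: p* = 99, q* = 195.
New equilibrium: 888 - 7p = -538.5 + 6.5p, so 1426.5 = 13.5p and p' = 317/3; q' = 888 − 7(317/3) = 445/3.
Change in quantity: 445/3 − 195 = -140/3.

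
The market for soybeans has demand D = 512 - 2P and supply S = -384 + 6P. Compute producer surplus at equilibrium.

Equilibrium: 512 - 2P = -384 + 6P gives P* = 112, Q* = 288.
Supply starts at P = 64 (where S = 0).
PS = ½(112 − 64)(288) = 6912.

Producer surplus = 6912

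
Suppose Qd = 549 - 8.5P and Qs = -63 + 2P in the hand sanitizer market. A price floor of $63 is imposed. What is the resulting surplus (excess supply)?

Surplus = 49.5

Equilibrium price would be P* = 408/7, so the floor at 63 binds.
At P = 63: Qd = 13.5, Qs = 63.
Surplus = 63 − 13.5 = 49.5.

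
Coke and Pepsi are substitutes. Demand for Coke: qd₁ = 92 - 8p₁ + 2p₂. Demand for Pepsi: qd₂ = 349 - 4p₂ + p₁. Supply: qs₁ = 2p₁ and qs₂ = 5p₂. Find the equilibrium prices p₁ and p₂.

Market 1: 92 - 8p₁ + 2p₂ = 2p₁ → 10p₁ - 2p₂ = 92.
Market 2: 9p₂ - p₁ = 349.
Eliminating p₂: 9×(1) + 2×(2) gives 88p₁ = 1526, so p₁ = 763/44.
Back-substitute into (2): p₂ = (349 + 1×763/44) / 9 = 1791/44.

p₁ = 763/44, p₂ = 1791/44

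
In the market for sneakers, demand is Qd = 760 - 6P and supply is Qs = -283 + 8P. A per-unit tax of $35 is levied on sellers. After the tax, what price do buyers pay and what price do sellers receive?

Buyers pay $94.5, sellers receive $59.5

Pre-tax equilibrium: P* = 74.5, Q* = 313.
Tax on sellers shifts supply to Qs = -283 + 8(P − 35) = -563 + 8P.
760 - 6P = -563 + 8P gives buyer price Pb = 94.5; sellers receive Ps = 94.5 − 35 = 59.5.
New quantity: Q = 760 − 6(94.5) = 193.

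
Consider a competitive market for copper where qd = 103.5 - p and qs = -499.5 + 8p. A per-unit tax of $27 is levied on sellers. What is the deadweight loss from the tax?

Pre-tax equilibrium: p* = 67, q* = 36.5.
Tax on sellers shifts supply to qs = -499.5 + 8(p − 27) = -715.5 + 8p.
103.5 - p = -715.5 + 8p gives buyer price pb = 91; sellers receive ps = 91 − 27 = 64.
New quantity: q = 103.5 − 1(91) = 12.5.
DWL = ½ × 27 × (36.5 − 12.5) = 324.

Deadweight loss = 324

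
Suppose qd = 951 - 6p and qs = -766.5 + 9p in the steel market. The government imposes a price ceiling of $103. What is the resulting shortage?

Shortage = 172.5

Equilibrium price would be p* = 114.5, so the ceiling at 103 binds.
At p = 103: qd = 951 − 6(103) = 333, qs = -766.5 + 9(103) = 160.5.
Shortage = 333 − 160.5 = 172.5.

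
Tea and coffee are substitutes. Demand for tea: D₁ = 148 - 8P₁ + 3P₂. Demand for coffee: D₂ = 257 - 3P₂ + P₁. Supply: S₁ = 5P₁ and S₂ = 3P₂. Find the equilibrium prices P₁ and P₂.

Market 1: 148 - 8P₁ + 3P₂ = 5P₁ → 13P₁ - 3P₂ = 148.
Market 2: 6P₂ - P₁ = 257.
Eliminating P₂: 6×(1) + 3×(2) gives 75P₁ = 1659, so P₁ = 22.12.
Back-substitute into (2): P₂ = (257 + 1×22.12) / 6 = 46.52.

P₁ = 22.12, P₂ = 46.52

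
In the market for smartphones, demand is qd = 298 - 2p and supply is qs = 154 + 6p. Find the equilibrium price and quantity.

p* = 18, q* = 262

Set qd = qs: 298 - 2p = 154 + 6p.
144 = 8p, so p* = 18.
q* = 298 − 2(18) = 262.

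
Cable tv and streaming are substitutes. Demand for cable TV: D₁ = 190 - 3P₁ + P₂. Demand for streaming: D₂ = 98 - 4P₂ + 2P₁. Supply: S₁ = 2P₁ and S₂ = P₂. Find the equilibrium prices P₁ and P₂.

Market 1: 190 - 3P₁ + P₂ = 2P₁ → 5P₁ - P₂ = 190.
Market 2: 5P₂ - 2P₁ = 98.
Eliminating P₂: 5×(1) + 1×(2) gives 23P₁ = 1048, so P₁ = 1048/23.
Back-substitute into (2): P₂ = (98 + 2×1048/23) / 5 = 870/23.

P₁ = 1048/23, P₂ = 870/23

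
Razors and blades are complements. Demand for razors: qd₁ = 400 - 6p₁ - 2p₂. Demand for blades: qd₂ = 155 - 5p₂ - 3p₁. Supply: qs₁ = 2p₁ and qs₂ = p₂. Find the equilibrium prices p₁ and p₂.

Market 1: 400 - 6p₁ - 2p₂ = 2p₁ → 8p₁ + 2p₂ = 400.
Market 2: 6p₂ + 3p₁ = 155.
Eliminating p₂: 6×(1) − 2×(2) gives 42p₁ = 2090, so p₁ = 1045/21.
Back-substitute into (2): p₂ = (155 − 3×1045/21) / 6 = 20/21.

p₁ = 1045/21, p₂ = 20/21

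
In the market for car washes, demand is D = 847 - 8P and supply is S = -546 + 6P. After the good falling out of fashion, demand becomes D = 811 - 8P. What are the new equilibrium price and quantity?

P' = 1357/14, Q' = 249/7

Original equilibrium: P* = 99.5, Q* = 51.
New equilibrium: 811 - 8P = -546 + 6P, so 1357 = 14P and P' = 1357/14; Q' = 811 − 8(1357/14) = 249/7.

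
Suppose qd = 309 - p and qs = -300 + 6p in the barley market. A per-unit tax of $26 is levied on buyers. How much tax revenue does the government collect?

Pre-tax equilibrium: p* = 87, q* = 222.
Tax on buyers shifts demand to qd = 309 − 1(p + 26) = 283 - p.
283 - p = -300 + 6p gives seller price ps = 583/7; buyers pay pb = 583/7 + 26 = 765/7.
New quantity: q = 309 − 1(765/7) = 1398/7.
Revenue = 26 × 1398/7 = 36348/7.

Tax revenue = 36348/7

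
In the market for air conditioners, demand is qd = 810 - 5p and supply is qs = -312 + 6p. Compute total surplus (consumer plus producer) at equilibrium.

Equilibrium: 810 - 5p = -312 + 6p gives p* = 102, q* = 300.
Demand choke price: p = 162; supply starts at p = 52.
CS = ½(162 − 102)(300) = 9000; PS = ½(102 − 52)(300) = 7500.

Total surplus = 16500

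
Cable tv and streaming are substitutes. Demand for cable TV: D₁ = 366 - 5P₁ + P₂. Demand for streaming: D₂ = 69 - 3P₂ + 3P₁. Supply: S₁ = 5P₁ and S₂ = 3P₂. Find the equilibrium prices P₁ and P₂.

P₁ = 755/19, P₂ = 596/19

Market 1: 366 - 5P₁ + P₂ = 5P₁ → 10P₁ - P₂ = 366.
Market 2: 6P₂ - 3P₁ = 69.
Eliminating P₂: 6×(1) + 1×(2) gives 57P₁ = 2265, so P₁ = 755/19.
Back-substitute into (2): P₂ = (69 + 3×755/19) / 6 = 596/19.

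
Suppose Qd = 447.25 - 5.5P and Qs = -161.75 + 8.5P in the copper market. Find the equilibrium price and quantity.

Set Qd = Qs: 447.25 - 5.5P = -161.75 + 8.5P.
609 = 14P, so P* = 43.5.
Q* = 447.25 − 5.5(43.5) = 208.

P* = 43.5, Q* = 208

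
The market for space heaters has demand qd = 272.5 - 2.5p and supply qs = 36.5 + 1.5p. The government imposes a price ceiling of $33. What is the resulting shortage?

Equilibrium price would be p* = 59, so the ceiling at 33 binds.
At p = 33: qd = 272.5 − 2.5(33) = 190, qs = 36.5 + 1.5(33) = 86.
Shortage = 190 − 86 = 104.

Shortage = 104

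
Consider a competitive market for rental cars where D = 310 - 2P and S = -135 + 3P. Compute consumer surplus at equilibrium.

Equilibrium: 310 - 2P = -135 + 3P gives P* = 89, Q* = 132.
Demand choke price (D = 0): P = 155.
CS = ½(155 − 89)(132) = 4356.

Consumer surplus = 4356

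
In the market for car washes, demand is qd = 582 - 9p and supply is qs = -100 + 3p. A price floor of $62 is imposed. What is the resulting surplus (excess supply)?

Equilibrium price would be p* = 341/6, so the floor at 62 binds.
At p = 62: qd = 24, qs = 86.
Surplus = 86 − 24 = 62.

Surplus = 62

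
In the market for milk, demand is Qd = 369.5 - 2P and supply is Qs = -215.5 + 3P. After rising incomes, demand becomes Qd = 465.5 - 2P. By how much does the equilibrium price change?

Original equilibrium: P* = 117, Q* = 135.5.
New equilibrium: 465.5 - 2P = -215.5 + 3P, so 681 = 5P and P' = 136.2; Q' = 465.5 − 2(136.2) = 193.1.
Change in price: 136.2 − 117 = 19.2.

ΔP = 19.2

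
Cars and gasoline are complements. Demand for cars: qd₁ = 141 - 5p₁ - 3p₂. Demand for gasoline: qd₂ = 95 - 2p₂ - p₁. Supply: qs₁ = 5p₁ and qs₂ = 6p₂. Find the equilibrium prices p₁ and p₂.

Market 1: 141 - 5p₁ - 3p₂ = 5p₁ → 10p₁ + 3p₂ = 141.
Market 2: 8p₂ + p₁ = 95.
Eliminating p₂: 8×(1) − 3×(2) gives 77p₁ = 843, so p₁ = 843/77.
Back-substitute into (2): p₂ = (95 − 1×843/77) / 8 = 809/77.

p₁ = 843/77, p₂ = 809/77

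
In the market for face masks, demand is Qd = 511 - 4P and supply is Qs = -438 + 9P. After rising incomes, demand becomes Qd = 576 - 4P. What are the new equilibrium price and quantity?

Original equilibrium: P* = 73, Q* = 219.
New equilibrium: 576 - 4P = -438 + 9P, so 1014 = 13P and P' = 78; Q' = 576 − 4(78) = 264.

P' = 78, Q' = 264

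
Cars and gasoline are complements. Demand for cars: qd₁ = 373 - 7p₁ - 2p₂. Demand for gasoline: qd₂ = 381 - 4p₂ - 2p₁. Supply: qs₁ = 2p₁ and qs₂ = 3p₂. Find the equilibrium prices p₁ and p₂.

p₁ = 1849/59, p₂ = 2683/59

Market 1: 373 - 7p₁ - 2p₂ = 2p₁ → 9p₁ + 2p₂ = 373.
Market 2: 7p₂ + 2p₁ = 381.
Eliminating p₂: 7×(1) − 2×(2) gives 59p₁ = 1849, so p₁ = 1849/59.
Back-substitute into (2): p₂ = (381 − 2×1849/59) / 7 = 2683/59.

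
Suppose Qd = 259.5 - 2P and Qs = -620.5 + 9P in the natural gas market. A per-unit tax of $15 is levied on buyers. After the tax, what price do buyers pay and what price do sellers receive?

Buyers pay 1015/11, sellers receive 850/11

Pre-tax equilibrium: P* = 80, Q* = 99.5.
Tax on buyers shifts demand to Qd = 259.5 − 2(P + 15) = 229.5 - 2P.
229.5 - 2P = -620.5 + 9P gives seller price Ps = 850/11; buyers pay Pb = 850/11 + 15 = 1015/11.
New quantity: Q = 259.5 − 2(1015/11) = 1649/22.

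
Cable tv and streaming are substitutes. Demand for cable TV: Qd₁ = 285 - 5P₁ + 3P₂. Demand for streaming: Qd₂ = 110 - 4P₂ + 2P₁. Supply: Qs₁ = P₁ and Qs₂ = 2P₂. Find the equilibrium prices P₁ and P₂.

P₁ = 68, P₂ = 41

Market 1: 285 - 5P₁ + 3P₂ = P₁ → 6P₁ - 3P₂ = 285.
Market 2: 6P₂ - 2P₁ = 110.
Eliminating P₂: 6×(1) + 3×(2) gives 30P₁ = 2040, so P₁ = 68.
Back-substitute into (2): P₂ = (110 + 2×68) / 6 = 41.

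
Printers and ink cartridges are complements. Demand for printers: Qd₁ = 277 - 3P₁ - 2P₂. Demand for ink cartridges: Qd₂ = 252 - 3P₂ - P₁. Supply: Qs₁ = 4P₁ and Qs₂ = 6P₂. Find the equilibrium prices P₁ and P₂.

Market 1: 277 - 3P₁ - 2P₂ = 4P₁ → 7P₁ + 2P₂ = 277.
Market 2: 9P₂ + P₁ = 252.
Eliminating P₂: 9×(1) − 2×(2) gives 61P₁ = 1989, so P₁ = 1989/61.
Back-substitute into (2): P₂ = (252 − 1×1989/61) / 9 = 1487/61.

P₁ = 1989/61, P₂ = 1487/61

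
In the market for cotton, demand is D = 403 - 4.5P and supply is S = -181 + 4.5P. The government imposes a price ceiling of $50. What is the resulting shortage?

Equilibrium price would be P* = 584/9, so the ceiling at 50 binds.
At P = 50: D = 403 − 4.5(50) = 178, S = -181 + 4.5(50) = 44.
Shortage = 178 − 44 = 134.

Shortage = 134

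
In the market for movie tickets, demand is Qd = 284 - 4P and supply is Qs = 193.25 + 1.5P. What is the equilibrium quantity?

Set Qd = Qs: 284 - 4P = 193.25 + 1.5P.
90.75 = 5.5P, so P* = 16.5.
Q* = 284 − 4(16.5) = 218.

Q* = 218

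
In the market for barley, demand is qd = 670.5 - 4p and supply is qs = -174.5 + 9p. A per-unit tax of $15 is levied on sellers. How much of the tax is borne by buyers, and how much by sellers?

Pre-tax equilibrium: p* = 65, q* = 410.5.
Tax on sellers shifts supply to qs = -174.5 + 9(p − 15) = -309.5 + 9p.
670.5 - 4p = -309.5 + 9p gives buyer price pb = 980/13; sellers receive ps = 980/13 − 15 = 785/13.
New quantity: q = 670.5 − 4(980/13) = 9593/26.
Buyer burden = 980/13 − 65 = 135/13; seller burden = 65 − 785/13 = 60/13.

Buyers bear 135/13, sellers bear 60/13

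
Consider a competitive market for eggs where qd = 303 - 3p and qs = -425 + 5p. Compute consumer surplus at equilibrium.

Equilibrium: 303 - 3p = -425 + 5p gives p* = 91, q* = 30.
Demand choke price (qd = 0): p = 101.
CS = ½(101 − 91)(30) = 150.

Consumer surplus = 150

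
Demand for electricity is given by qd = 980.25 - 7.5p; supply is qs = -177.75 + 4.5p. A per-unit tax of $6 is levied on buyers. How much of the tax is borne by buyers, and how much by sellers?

Buyers bear $2.25, sellers bear $3.75

Pre-tax equilibrium: p* = 96.5, q* = 256.5.
Tax on buyers shifts demand to qd = 980.25 − 7.5(p + 6) = 935.25 - 7.5p.
935.25 - 7.5p = -177.75 + 4.5p gives seller price ps = 92.75; buyers pay pb = 92.75 + 6 = 98.75.
New quantity: q = 980.25 − 7.5(98.75) = 239.625.
Buyer burden = 98.75 − 96.5 = 2.25; seller burden = 96.5 − 92.75 = 3.75.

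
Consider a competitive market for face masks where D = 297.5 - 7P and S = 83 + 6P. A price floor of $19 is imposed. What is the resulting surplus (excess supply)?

Equilibrium price would be P* = 16.5, so the floor at 19 binds.
At P = 19: D = 164.5, S = 197.
Surplus = 197 − 164.5 = 32.5.

Surplus = 32.5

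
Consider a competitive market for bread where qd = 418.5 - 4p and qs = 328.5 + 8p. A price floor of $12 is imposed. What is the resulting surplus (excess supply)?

Surplus = 54

Equilibrium price would be p* = 7.5, so the floor at 12 binds.
At p = 12: qd = 370.5, qs = 424.5.
Surplus = 424.5 − 370.5 = 54.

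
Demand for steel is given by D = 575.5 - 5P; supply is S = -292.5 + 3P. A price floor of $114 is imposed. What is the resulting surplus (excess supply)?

Surplus = 44

Equilibrium price would be P* = 108.5, so the floor at 114 binds.
At P = 114: D = 5.5, S = 49.5.
Surplus = 49.5 − 5.5 = 44.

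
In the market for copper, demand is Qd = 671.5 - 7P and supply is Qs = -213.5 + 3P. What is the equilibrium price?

Set Qd = Qs: 671.5 - 7P = -213.5 + 3P.
885 = 10P, so P* = 88.5.
Q* = 671.5 − 7(88.5) = 52.

P* = 88.5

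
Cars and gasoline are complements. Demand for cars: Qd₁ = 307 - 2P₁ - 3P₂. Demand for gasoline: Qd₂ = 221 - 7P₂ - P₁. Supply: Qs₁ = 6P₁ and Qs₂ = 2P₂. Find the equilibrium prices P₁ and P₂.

Market 1: 307 - 2P₁ - 3P₂ = 6P₁ → 8P₁ + 3P₂ = 307.
Market 2: 9P₂ + P₁ = 221.
Eliminating P₂: 9×(1) − 3×(2) gives 69P₁ = 2100, so P₁ = 700/23.
Back-substitute into (2): P₂ = (221 − 1×700/23) / 9 = 487/23.

P₁ = 700/23, P₂ = 487/23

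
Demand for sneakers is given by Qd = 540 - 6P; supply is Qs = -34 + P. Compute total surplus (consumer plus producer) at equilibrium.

Equilibrium: 540 - 6P = -34 + P gives P* = 82, Q* = 48.
Demand choke price: P = 90; supply starts at P = 34.
CS = ½(90 − 82)(48) = 192; PS = ½(82 − 34)(48) = 1152.

Total surplus = 1344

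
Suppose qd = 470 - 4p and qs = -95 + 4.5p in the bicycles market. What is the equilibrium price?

p* = 1130/17

Set qd = qs: 470 - 4p = -95 + 4.5p.
565 = 8.5p, so p* = 1130/17.
q* = 470 − 4(1130/17) = 3470/17.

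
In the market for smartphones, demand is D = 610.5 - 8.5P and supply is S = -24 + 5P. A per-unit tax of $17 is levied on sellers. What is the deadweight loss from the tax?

Pre-tax equilibrium: P* = 47, Q* = 211.
Tax on sellers shifts supply to S = -24 + 5(P − 17) = -109 + 5P.
610.5 - 8.5P = -109 + 5P gives buyer price Pb = 1439/27; sellers receive Ps = 1439/27 − 17 = 980/27.
New quantity: Q = 610.5 − 8.5(1439/27) = 4252/27.
DWL = ½ × 17 × (211 − 4252/27) = 24565/54.

Deadweight loss = 24565/54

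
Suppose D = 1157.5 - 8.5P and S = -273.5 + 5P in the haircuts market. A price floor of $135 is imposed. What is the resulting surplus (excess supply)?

Surplus = 391.5

Equilibrium price would be P* = 106, so the floor at 135 binds.
At P = 135: D = 10, S = 401.5.
Surplus = 401.5 − 10 = 391.5.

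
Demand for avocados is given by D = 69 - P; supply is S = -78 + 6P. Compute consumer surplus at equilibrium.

Equilibrium: 69 - P = -78 + 6P gives P* = 21, Q* = 48.
Demand choke price (D = 0): P = 69.
CS = ½(69 − 21)(48) = 1152.

Consumer surplus = 1152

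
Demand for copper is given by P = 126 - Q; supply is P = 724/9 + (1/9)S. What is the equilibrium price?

P* = 85

Set the two price expressions equal: 126 - Q = 724/9 + (1/9)Q.
410/9 = (10/9)Q, so Q* = 41.
P* = 126 − (1)(41) = 85.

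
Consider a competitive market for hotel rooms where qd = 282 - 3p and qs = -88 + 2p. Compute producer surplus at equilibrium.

Equilibrium: 282 - 3p = -88 + 2p gives p* = 74, q* = 60.
Supply starts at p = 44 (where qs = 0).
PS = ½(74 − 44)(60) = 900.

Producer surplus = 900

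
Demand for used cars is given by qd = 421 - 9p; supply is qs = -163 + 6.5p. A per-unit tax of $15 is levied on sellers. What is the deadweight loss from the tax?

Pre-tax equilibrium: p* = 1168/31, q* = 2539/31.
Tax on sellers shifts supply to qs = -163 + 6.5(p − 15) = -260.5 + 6.5p.
421 - 9p = -260.5 + 6.5p gives buyer price pb = 1363/31; sellers receive ps = 1363/31 − 15 = 898/31.
New quantity: q = 421 − 9(1363/31) = 784/31.
DWL = ½ × 15 × (2539/31 − 784/31) = 26325/62.

Deadweight loss = 26325/62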